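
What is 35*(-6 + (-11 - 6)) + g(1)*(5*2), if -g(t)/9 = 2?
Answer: -985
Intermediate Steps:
g(t) = -18 (g(t) = -9*2 = -18)
35*(-6 + (-11 - 6)) + g(1)*(5*2) = 35*(-6 + (-11 - 6)) - 90*2 = 35*(-6 - 17) - 18*10 = 35*(-23) - 180 = -805 - 180 = -985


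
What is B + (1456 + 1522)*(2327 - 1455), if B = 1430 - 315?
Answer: 2597931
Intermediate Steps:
B = 1115
B + (1456 + 1522)*(2327 - 1455) = 1115 + (1456 + 1522)*(2327 - 1455) = 1115 + 2978*872 = 1115 + 2596816 = 2597931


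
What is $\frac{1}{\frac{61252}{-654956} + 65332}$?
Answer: $\frac{163739}{10697381035} \approx 1.5306 \cdot 10^{-5}$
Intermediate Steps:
$\frac{1}{\frac{61252}{-654956} + 65332} = \frac{1}{61252 \left(- \frac{1}{654956}\right) + 65332} = \frac{1}{- \frac{15313}{163739} + 65332} = \frac{1}{\frac{10697381035}{163739}} = \frac{163739}{10697381035}$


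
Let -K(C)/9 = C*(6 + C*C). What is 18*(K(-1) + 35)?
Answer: 1764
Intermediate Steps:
K(C) = -9*C*(6 + C²) (K(C) = -9*C*(6 + C*C) = -9*C*(6 + C²))
18*(K(-1) + 35) = 18*(-9*(-1)*(6 + (-1)²) + 35) = 18*(-9*(-1)*(6 + 1) + 35) = 18*(-9*(-1)*7 + 35) = 18*(63 + 35) = 18*98 = 1764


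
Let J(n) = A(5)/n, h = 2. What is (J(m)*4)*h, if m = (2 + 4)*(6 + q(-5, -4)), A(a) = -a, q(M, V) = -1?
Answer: -4/3 ≈ -1.3333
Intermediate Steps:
m = 30 (m = (2 + 4)*(6 - 1) = 6*5 = 30)
J(n) = -5/n (J(n) = (-1*5)/n = -5/n)
(J(m)*4)*h = (-5/30*4)*2 = (-5*1/30*4)*2 = -⅙*4*2 = -⅔*2 = -4/3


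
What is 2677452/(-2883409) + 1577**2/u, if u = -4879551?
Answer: -20235597045013/14069741269359 ≈ -1.4382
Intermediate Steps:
2677452/(-2883409) + 1577**2/u = 2677452/(-2883409) + 1577**2/(-4879551) = 2677452*(-1/2883409) + 2486929*(-1/4879551) = -2677452/2883409 - 2486929/4879551 = -20235597045013/14069741269359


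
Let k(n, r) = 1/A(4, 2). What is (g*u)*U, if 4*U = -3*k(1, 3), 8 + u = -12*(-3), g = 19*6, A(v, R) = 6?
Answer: -399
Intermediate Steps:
k(n, r) = 1/6
g = 114
u = 28 (u = -8 - 12*(-3) = -8 + 36 = 28)
U = -1/8 (U = (-3*1/6)/4 = (1/4)*(-1/2) = -1/8 ≈ -0.12500)
(g*u)*U = (114*28)*(-1/8) = 3192*(-1/8) = -399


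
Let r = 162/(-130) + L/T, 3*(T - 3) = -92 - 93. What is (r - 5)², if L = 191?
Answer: 11815907401/130873600 ≈ 90.285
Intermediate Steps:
T = -176/3 (T = 3 + (-92 - 93)/3 = 3 + (⅓)*(-185) = 3 - 185/3 = -176/3 ≈ -58.667)
r = -51501/11440 (r = 162/(-130) + 191/(-176/3) = 162*(-1/130) + 191*(-3/176) = -81/65 - 573/176 = -51501/11440 ≈ -4.5018)
(r - 5)² = (-51501/11440 - 5)² = (-108701/11440)² = 11815907401/130873600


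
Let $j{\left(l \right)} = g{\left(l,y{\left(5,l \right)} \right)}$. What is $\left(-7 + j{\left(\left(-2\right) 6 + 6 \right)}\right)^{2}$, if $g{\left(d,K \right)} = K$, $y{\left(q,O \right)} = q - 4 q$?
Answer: $484$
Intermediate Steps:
$y{\left(q,O \right)} = - 3 q$
$j{\left(l \right)} = -15$ ($j{\left(l \right)} = \left(-3\right) 5 = -15$)
$\left(-7 + j{\left(\left(-2\right) 6 + 6 \right)}\right)^{2} = \left(-7 - 15\right)^{2} = \left(-22\right)^{2} = 484$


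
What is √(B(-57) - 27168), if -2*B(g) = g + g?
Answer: I*√27111 ≈ 164.65*I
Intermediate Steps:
B(g) = -g (B(g) = -(g + g)/2 = -g)
√(B(-57) - 27168) = √(-1*(-57) - 27168) = √(57 - 27168) = √(-27111) = I*√27111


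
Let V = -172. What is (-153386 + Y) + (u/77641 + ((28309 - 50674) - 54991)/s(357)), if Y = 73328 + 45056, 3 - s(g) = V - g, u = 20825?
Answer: -362938237080/10326253 ≈ -35147.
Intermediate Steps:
s(g) = 175 + g (s(g) = 3 - (-172 - g) = 3 + (172 + g) = 175 + g)
Y = 118384
(-153386 + Y) + (u/77641 + ((28309 - 50674) - 54991)/s(357)) = (-153386 + 118384) + (20825/77641 + ((28309 - 50674) - 54991)/(175 + 357)) = -35002 + (20825*(1/77641) + (-22365 - 54991)/532) = -35002 + (20825/77641 - 77356*1/532) = -35002 + (20825/77641 - 19339/133) = -35002 - 1498729574/10326253 = -362938237080/10326253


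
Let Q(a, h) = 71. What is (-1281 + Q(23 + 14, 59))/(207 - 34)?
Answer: -1210/173 ≈ -6.9942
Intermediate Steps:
(-1281 + Q(23 + 14, 59))/(207 - 34) = (-1281 + 71)/(207 - 34) = -1210/173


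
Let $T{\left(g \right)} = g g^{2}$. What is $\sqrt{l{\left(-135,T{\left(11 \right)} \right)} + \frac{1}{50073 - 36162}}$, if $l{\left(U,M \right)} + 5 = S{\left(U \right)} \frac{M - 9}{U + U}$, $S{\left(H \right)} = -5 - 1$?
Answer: $\frac{2 \sqrt{29484387685}}{69555} \approx 4.9374$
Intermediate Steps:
$T{\left(g \right)} = g^{3}$
$S{\left(H \right)} = -6$
$l{\left(U,M \right)} = -5 - \frac{3 \left(-9 + M\right)}{U}$ ($l{\left(U,M \right)} = -5 - 6 \frac{M - 9}{U + U} = -5 - 6 \frac{-9 + M}{2 U} = -5 - \frac{3 \left(-9 + M\right)}{U}$)
$\sqrt{l{\left(-135,T{\left(11 \right)} \right)} + \frac{1}{50073 - 36162}} = \sqrt{\frac{27 - -675 - 3 \cdot 11^{3}}{-135} + \frac{1}{50073 - 36162}} = \sqrt{- \frac{27 + 675 - 3993}{135} + \frac{1}{13911}} = \sqrt{\left(- \frac{1}{135}\right) \left(-3291\right) + \frac{1}{13911}} = \sqrt{\frac{1097}{45} + \frac{1}{13911}} = \sqrt{\frac{5086804}{208665}} = \frac{2 \sqrt{29484387685}}{69555}$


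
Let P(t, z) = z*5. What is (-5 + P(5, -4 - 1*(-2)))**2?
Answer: 225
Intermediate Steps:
P(t, z) = 5*z
(-5 + P(5, -4 - 1*(-2)))**2 = (-5 + 5*(-4 - 1*(-2)))**2 = (-5 + 5*(-4 + 2))**2 = (-5 + 5*(-2))**2 = (-5 - 10)**2 = (-15)**2 = 225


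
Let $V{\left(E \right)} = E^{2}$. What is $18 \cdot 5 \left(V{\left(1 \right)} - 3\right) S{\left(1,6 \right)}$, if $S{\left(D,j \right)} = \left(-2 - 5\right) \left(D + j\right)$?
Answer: $8820$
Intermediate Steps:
$S{\left(D,j \right)} = - 7 D - 7 j$ ($S{\left(D,j \right)} = - 7 \left(D + j\right) = - 7 D - 7 j$)
$18 \cdot 5 \left(V{\left(1 \right)} - 3\right) S{\left(1,6 \right)} = 18 \cdot 5 \left(1^{2} - 3\right) \left(\left(-7\right) 1 - 42\right) = 18 \cdot 5 \left(1 - 3\right) \left(-7 - 42\right) = 18 \cdot 5 \left(-2\right) \left(-49\right) = 18 \left(-10\right) \left(-49\right) = \left(-180\right) \left(-49\right) = 8820$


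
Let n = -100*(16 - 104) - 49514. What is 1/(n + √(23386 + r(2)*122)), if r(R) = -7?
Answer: -20357/828803632 - √5633/828803632 ≈ -2.4652e-5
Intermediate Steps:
n = -40714 (n = -100*(-88) - 49514 = 8800 - 49514 = -40714)
1/(n + √(23386 + r(2)*122)) = 1/(-40714 + √(23386 - 7*122)) = 1/(-40714 + √(23386 - 854)) = 1/(-40714 + √22532) = 1/(-40714 + 2*√5633)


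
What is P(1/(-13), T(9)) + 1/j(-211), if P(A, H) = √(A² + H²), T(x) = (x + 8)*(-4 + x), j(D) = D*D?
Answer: 1/44521 + √1221026/13 ≈ 85.000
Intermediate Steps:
j(D) = D²
T(x) = (-4 + x)*(8 + x) (T(x) = (8 + x)*(-4 + x) = (-4 + x)*(8 + x))
P(1/(-13), T(9)) + 1/j(-211) = √((1/(-13))² + (-32 + 9² + 4*9)²) + 1/((-211)²) = √((-1/13)² + (-32 + 81 + 36)²) + 1/44521 = √(1/169 + 85²) + 1/44521 = √(1/169 + 7225) + 1/44521 = √(1221026/169) + 1/44521 = √1221026/13 + 1/44521 = 1/44521 + √1221026/13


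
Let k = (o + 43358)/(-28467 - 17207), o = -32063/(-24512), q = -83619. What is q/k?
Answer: 31205526205824/354274453 ≈ 88083.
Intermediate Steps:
o = 32063/24512 (o = -32063*(-1/24512) = 32063/24512 ≈ 1.3081)
k = -1062823359/1119561088 (k = (32063/24512 + 43358)/(-28467 - 17207) = (1062823359/24512)/(-45674) = (1062823359/24512)*(-1/45674) = -1062823359/1119561088 ≈ -0.94932)
q/k = -83619/(-1062823359/1119561088) = -83619*(-1119561088/1062823359) = 31205526205824/354274453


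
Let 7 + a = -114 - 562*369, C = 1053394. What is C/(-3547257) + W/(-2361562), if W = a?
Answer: -250228994455/1196723905062 ≈ -0.20910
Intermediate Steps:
a = -207499 (a = -7 + (-114 - 562*369) = -7 + (-114 - 207378) = -7 - 207492 = -207499)
W = -207499
C/(-3547257) + W/(-2361562) = 1053394/(-3547257) - 207499/(-2361562) = 1053394*(-1/3547257) - 207499*(-1/2361562) = -1053394/3547257 + 207499/2361562 = -250228994455/1196723905062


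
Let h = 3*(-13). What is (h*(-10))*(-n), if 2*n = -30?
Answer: 5850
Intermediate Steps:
n = -15 (n = (1/2)*(-30) = -15)
h = -39
(h*(-10))*(-n) = (-39*(-10))*(-1*(-15)) = 390*15 = 5850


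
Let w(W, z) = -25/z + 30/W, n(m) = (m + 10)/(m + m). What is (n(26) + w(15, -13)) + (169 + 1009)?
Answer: 15374/13 ≈ 1182.6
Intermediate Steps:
n(m) = (10 + m)/(2*m) (n(m) = (10 + m)/((2*m)) = (10 + m)*(1/(2*m)) = (10 + m)/(2*m))
(n(26) + w(15, -13)) + (169 + 1009) = ((1/2)*(10 + 26)/26 + (-25/(-13) + 30/15)) + (169 + 1009) = ((1/2)*(1/26)*36 + (-25*(-1/13) + 30*(1/15))) + 1178 = (9/13 + (25/13 + 2)) + 1178 = (9/13 + 51/13) + 1178 = 60/13 + 1178 = 15374/13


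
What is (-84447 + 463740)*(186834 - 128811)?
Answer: 22007717739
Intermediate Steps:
(-84447 + 463740)*(186834 - 128811) = 379293*58023 = 22007717739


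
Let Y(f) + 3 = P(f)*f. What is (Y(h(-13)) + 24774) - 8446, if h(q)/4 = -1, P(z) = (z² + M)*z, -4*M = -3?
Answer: 16593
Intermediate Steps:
M = ¾ (M = -¼*(-3) = ¾ ≈ 0.75000)
P(z) = z*(¾ + z²) (P(z) = (z² + ¾)*z = (¾ + z²)*z = z*(¾ + z²))
h(q) = -4 (h(q) = 4*(-1) = -4)
Y(f) = -3 + f²*(¾ + f²) (Y(f) = -3 + (f*(¾ + f²))*f = -3 + f²*(¾ + f²))
(Y(h(-13)) + 24774) - 8446 = ((-3 + (-4)⁴ + (¾)*(-4)²) + 24774) - 8446 = ((-3 + 256 + (¾)*16) + 24774) - 8446 = ((-3 + 256 + 12) + 24774) - 8446 = (265 + 24774) - 8446 = 25039 - 8446 = 16593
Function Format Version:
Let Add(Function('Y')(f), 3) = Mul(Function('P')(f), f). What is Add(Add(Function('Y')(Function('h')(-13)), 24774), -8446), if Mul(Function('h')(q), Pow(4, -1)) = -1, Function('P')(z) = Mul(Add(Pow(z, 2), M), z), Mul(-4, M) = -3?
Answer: 16593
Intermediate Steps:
M = Rational(3, 4) (M = Mul(Rational(-1, 4), -3) = Rational(3, 4) ≈ 0.75000)
Function('P')(z) = Mul(z, Add(Rational(3, 4), Pow(z, 2))) (Function('P')(z) = Mul(Add(Pow(z, 2), Rational(3, 4)), z) = Mul(Add(Rational(3, 4), Pow(z, 2)), z) = Mul(z, Add(Rational(3, 4), Pow(z, 2))))
Function('h')(q) = -4 (Function('h')(q) = Mul(4, -1) = -4)
Function('Y')(f) = Add(-3, Mul(Pow(f, 2), Add(Rational(3, 4), Pow(f, 2)))) (Function('Y')(f) = Add(-3, Mul(Mul(f, Add(Rational(3, 4), Pow(f, 2))), f)) = Add(-3, Mul(Pow(f, 2), Add(Rational(3, 4), Pow(f, 2)))))
Add(Add(Function('Y')(Function('h')(-13)), 24774), -8446) = Add(Add(Add(-3, Pow(-4, 4), Mul(Rational(3, 4), Pow(-4, 2))), 24774), -8446) = Add(Add(Add(-3, 256, Mul(Rational(3, 4), 16)), 24774), -8446) = Add(Add(Add(-3, 256, 12), 24774), -8446) = Add(Add(265, 24774), -8446) = Add(25039, -8446) = 16593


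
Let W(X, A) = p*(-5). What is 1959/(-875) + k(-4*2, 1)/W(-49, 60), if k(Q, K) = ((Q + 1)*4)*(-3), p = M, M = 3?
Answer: -6859/875 ≈ -7.8389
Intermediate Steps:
p = 3
k(Q, K) = -12 - 12*Q (k(Q, K) = ((1 + Q)*4)*(-3) = (4 + 4*Q)*(-3) = -12 - 12*Q)
W(X, A) = -15 (W(X, A) = 3*(-5) = -15)
1959/(-875) + k(-4*2, 1)/W(-49, 60) = 1959/(-875) + (-12 - (-48)*2)/(-15) = 1959*(-1/875) + (-12 - 12*(-8))*(-1/15) = -1959/875 + (-12 + 96)*(-1/15) = -1959/875 + 84*(-1/15) = -1959/875 - 28/5 = -6859/875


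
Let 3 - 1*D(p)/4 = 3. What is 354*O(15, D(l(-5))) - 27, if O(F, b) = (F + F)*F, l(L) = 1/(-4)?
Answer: 159273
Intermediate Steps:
l(L) = -¼ (l(L) = 1*(-¼) = -¼)
D(p) = 0 (D(p) = 12 - 4*3 = 12 - 12 = 0)
O(F, b) = 2*F² (O(F, b) = (2*F)*F = 2*F²)
354*O(15, D(l(-5))) - 27 = 354*(2*15²) - 27 = 354*(2*225) - 27 = 354*450 - 27 = 159300 - 27 = 159273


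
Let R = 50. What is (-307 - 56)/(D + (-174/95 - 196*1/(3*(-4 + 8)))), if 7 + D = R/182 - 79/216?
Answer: 677837160/47160899 ≈ 14.373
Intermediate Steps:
D = -139381/19656 (D = -7 + (50/182 - 79/216) = -7 + (50*(1/182) - 79*1/216) = -7 + (25/91 - 79/216) = -7 - 1789/19656 = -139381/19656 ≈ -7.0910)
(-307 - 56)/(D + (-174/95 - 196*1/(3*(-4 + 8)))) = (-307 - 56)/(-139381/19656 + (-174/95 - 196*1/(3*(-4 + 8)))) = -363/(-139381/19656 + (-174*1/95 - 196/(4*3))) = -363/(-139381/19656 + (-174/95 - 196/12)) = -363/(-139381/19656 + (-174/95 - 196*1/12)) = -363/(-139381/19656 + (-174/95 - 49/3)) = -363/(-139381/19656 - 5177/285) = -363/(-47160899/1867320) = -363*(-1867320/47160899) = 677837160/47160899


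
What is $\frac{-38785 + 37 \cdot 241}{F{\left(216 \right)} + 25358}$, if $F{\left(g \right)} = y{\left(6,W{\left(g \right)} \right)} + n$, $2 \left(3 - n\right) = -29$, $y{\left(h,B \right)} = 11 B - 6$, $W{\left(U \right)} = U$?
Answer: $- \frac{19912}{18497} \approx -1.0765$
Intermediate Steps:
$y{\left(h,B \right)} = -6 + 11 B$
$n = \frac{35}{2}$ ($n = 3 - - \frac{29}{2} = 3 + \frac{29}{2} = \frac{35}{2} \approx 17.5$)
$F{\left(g \right)} = \frac{23}{2} + 11 g$ ($F{\left(g \right)} = \left(-6 + 11 g\right) + \frac{35}{2} = \frac{23}{2} + 11 g$)
$\frac{-38785 + 37 \cdot 241}{F{\left(216 \right)} + 25358} = \frac{-38785 + 37 \cdot 241}{\left(\frac{23}{2} + 11 \cdot 216\right) + 25358} = \frac{-38785 + 8917}{\left(\frac{23}{2} + 2376\right) + 25358} = - \frac{29868}{\frac{4775}{2} + 25358} = - \frac{29868}{\frac{55491}{2}} = \left(-29868\right) \frac{2}{55491} = - \frac{19912}{18497}$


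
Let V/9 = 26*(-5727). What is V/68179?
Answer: -1340118/68179 ≈ -19.656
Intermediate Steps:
V = -1340118 (V = 9*(26*(-5727)) = 9*(-148902) = -1340118)
V/68179 = -1340118/68179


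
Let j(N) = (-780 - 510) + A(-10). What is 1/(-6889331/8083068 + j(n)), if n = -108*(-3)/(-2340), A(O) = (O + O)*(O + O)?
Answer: -8083068/7200819851 ≈ -0.0011225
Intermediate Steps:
A(O) = 4*O**2 (A(O) = (2*O)*(2*O) = 4*O**2)
n = -9/65 (n = 324*(-1/2340) = -9/65 ≈ -0.13846)
j(N) = -890 (j(N) = (-780 - 510) + 4*(-10)**2 = -1290 + 4*100 = -1290 + 400 = -890)
1/(-6889331/8083068 + j(n)) = 1/(-6889331/8083068 - 890) = 1/(-7200819851/8083068) = -8083068/7200819851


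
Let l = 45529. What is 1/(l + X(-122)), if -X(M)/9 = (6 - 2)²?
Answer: 1/45385 ≈ 2.2034e-5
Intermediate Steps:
X(M) = -144 (X(M) = -9*(6 - 2)² = -9*4² = -9*16 = -144)
1/(l + X(-122)) = 1/(45529 - 144) = 1/45385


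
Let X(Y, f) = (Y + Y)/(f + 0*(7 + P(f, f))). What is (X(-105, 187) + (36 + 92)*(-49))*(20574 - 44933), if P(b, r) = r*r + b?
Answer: 28574909566/187 ≈ 1.5281e+8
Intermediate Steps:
P(b, r) = b + r² (P(b, r) = r² + b = b + r²)
X(Y, f) = 2*Y/f (X(Y, f) = (Y + Y)/(f + 0*(7 + (f + f²))) = (2*Y)/(f + 0*(7 + f + f²)) = (2*Y)/(f + 0) = (2*Y)/f = 2*Y/f)
(X(-105, 187) + (36 + 92)*(-49))*(20574 - 44933) = (2*(-105)/187 + (36 + 92)*(-49))*(20574 - 44933) = (2*(-105)*(1/187) + 128*(-49))*(-24359) = (-210/187 - 6272)*(-24359) = -1173074/187*(-24359) = 28574909566/187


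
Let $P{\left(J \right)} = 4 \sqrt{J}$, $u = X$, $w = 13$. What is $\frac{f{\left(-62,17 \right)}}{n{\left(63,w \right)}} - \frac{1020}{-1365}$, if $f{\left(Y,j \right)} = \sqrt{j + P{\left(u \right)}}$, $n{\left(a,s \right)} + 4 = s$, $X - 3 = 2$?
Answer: $\frac{68}{91} + \frac{\sqrt{17 + 4 \sqrt{5}}}{9} \approx 1.3132$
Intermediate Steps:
$X = 5$ ($X = 3 + 2 = 5$)
$n{\left(a,s \right)} = -4 + s$
$u = 5$
$f{\left(Y,j \right)} = \sqrt{j + 4 \sqrt{5}}$
$\frac{f{\left(-62,17 \right)}}{n{\left(63,w \right)}} - \frac{1020}{-1365} = \frac{\sqrt{17 + 4 \sqrt{5}}}{-4 + 13} - \frac{1020}{-1365} = \frac{\sqrt{17 + 4 \sqrt{5}}}{9} - - \frac{68}{91} = \sqrt{17 + 4 \sqrt{5}} \cdot \frac{1}{9} + \frac{68}{91} = \frac{\sqrt{17 + 4 \sqrt{5}}}{9} + \frac{68}{91} = \frac{68}{91} + \frac{\sqrt{17 + 4 \sqrt{5}}}{9}$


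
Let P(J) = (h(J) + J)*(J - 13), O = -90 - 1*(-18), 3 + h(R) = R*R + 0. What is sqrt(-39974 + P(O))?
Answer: I*sqrt(474239) ≈ 688.65*I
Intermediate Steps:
h(R) = -3 + R**2 (h(R) = -3 + (R*R + 0) = -3 + (R**2 + 0) = -3 + R**2)
O = -72 (O = -90 + 18 = -72)
P(J) = (-13 + J)*(-3 + J + J**2) (P(J) = ((-3 + J**2) + J)*(J - 13) = (-3 + J + J**2)*(-13 + J) = (-13 + J)*(-3 + J + J**2))
sqrt(-39974 + P(O)) = sqrt(-39974 + (39 + (-72)**3 - 16*(-72) - 12*(-72)**2)) = sqrt(-39974 + (39 - 373248 + 1152 - 12*5184)) = sqrt(-39974 + (39 - 373248 + 1152 - 62208)) = sqrt(-39974 - 434265) = sqrt(-474239) = I*sqrt(474239)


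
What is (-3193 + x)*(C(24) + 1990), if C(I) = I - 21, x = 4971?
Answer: 3543554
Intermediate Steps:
C(I) = -21 + I
(-3193 + x)*(C(24) + 1990) = (-3193 + 4971)*((-21 + 24) + 1990) = 1778*(3 + 1990) = 1778*1993 = 3543554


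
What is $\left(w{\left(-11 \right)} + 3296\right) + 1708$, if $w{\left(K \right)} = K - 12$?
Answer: $4981$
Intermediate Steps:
$w{\left(K \right)} = -12 + K$ ($w{\left(K \right)} = K - 12 = -12 + K$)
$\left(w{\left(-11 \right)} + 3296\right) + 1708 = \left(\left(-12 - 11\right) + 3296\right) + 1708 = \left(-23 + 3296\right) + 1708 = 3273 + 1708 = 4981$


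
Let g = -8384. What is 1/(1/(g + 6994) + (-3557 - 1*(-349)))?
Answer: -1390/4459121 ≈ -0.00031172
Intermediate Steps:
1/(1/(g + 6994) + (-3557 - 1*(-349))) = 1/(1/(-8384 + 6994) + (-3557 - 1*(-349))) = 1/(1/(-1390) + (-3557 + 349)) = 1/(-1/1390 - 3208) = 1/(-4459121/1390) = -1390/4459121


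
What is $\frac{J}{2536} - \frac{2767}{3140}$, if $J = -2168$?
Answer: $- \frac{1728079}{995380} \approx -1.7361$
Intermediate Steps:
$\frac{J}{2536} - \frac{2767}{3140} = - \frac{2168}{2536} - \frac{2767}{3140} = \left(-2168\right) \frac{1}{2536} - \frac{2767}{3140} = - \frac{271}{317} - \frac{2767}{3140} = - \frac{1728079}{995380}$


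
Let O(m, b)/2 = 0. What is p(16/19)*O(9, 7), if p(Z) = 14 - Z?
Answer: 0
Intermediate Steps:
O(m, b) = 0 (O(m, b) = 2*0 = 0)
p(16/19)*O(9, 7) = (14 - 16/19)*0 = (250/19)*0 = 0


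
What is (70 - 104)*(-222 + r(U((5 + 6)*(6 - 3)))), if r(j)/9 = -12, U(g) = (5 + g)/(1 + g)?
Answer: 11220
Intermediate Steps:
U(g) = (5 + g)/(1 + g)
r(j) = -108 (r(j) = 9*(-12) = -108)
(70 - 104)*(-222 + r(U((5 + 6)*(6 - 3)))) = (70 - 104)*(-222 - 108) = -34*(-330) = 11220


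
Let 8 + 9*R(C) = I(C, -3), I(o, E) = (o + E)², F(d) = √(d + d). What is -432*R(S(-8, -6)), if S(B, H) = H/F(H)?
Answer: 96 + 288*I*√3 ≈ 96.0 + 498.83*I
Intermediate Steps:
F(d) = √2*√d (F(d) = √(2*d) = √2*√d)
I(o, E) = (E + o)²
S(B, H) = √2*√H/2 (S(B, H) = H/((√2*√H)) = H*(√2/(2*√H)) = √2*√H/2)
R(C) = -8/9 + (-3 + C)²/9
-432*R(S(-8, -6)) = -432*(-8/9 + (-3 + √2*√(-6)/2)²/9) = -432*(-8/9 + (-3 + √2*(I*√6)/2)²/9) = -432*(-8/9 + (-3 + I*√3)²/9) = 384 - 48*(-3 + I*√3)²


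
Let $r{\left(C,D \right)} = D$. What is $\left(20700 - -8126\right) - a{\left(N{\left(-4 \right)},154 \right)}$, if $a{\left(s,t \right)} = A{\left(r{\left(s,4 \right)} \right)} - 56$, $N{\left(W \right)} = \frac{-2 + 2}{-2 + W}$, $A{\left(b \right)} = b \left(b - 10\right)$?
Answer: $28906$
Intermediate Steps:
$A{\left(b \right)} = b \left(-10 + b\right)$
$N{\left(W \right)} = 0$ ($N{\left(W \right)} = \frac{0}{-2 + W} = 0$)
$a{\left(s,t \right)} = -80$ ($a{\left(s,t \right)} = 4 \left(-10 + 4\right) - 56 = 4 \left(-6\right) - 56 = -24 - 56 = -80$)
$\left(20700 - -8126\right) - a{\left(N{\left(-4 \right)},154 \right)} = \left(20700 - -8126\right) - -80 = \left(20700 + 8126\right) + 80 = 28826 + 80 = 28906$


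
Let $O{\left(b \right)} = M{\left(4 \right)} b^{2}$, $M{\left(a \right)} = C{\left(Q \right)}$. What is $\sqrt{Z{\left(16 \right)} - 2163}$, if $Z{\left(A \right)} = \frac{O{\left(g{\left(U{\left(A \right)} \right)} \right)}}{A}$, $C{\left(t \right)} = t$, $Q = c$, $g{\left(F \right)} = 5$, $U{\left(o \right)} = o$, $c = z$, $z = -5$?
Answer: $\frac{i \sqrt{34733}}{4} \approx 46.592 i$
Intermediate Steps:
$c = -5$
$Q = -5$
$M{\left(a \right)} = -5$
$O{\left(b \right)} = - 5 b^{2}$
$Z{\left(A \right)} = - \frac{125}{A}$ ($Z{\left(A \right)} = \frac{\left(-5\right) 5^{2}}{A} = \frac{\left(-5\right) 25}{A} = - \frac{125}{A}$)
$\sqrt{Z{\left(16 \right)} - 2163} = \sqrt{- \frac{125}{16} - 2163} = \sqrt{- \frac{34733}{16}} = \frac{i \sqrt{34733}}{4}$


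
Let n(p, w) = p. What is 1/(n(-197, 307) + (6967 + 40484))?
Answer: 1/47254 ≈ 2.1162e-5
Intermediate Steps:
1/(n(-197, 307) + (6967 + 40484)) = 1/(-197 + (6967 + 40484)) = 1/(-197 + 47451) = 1/47254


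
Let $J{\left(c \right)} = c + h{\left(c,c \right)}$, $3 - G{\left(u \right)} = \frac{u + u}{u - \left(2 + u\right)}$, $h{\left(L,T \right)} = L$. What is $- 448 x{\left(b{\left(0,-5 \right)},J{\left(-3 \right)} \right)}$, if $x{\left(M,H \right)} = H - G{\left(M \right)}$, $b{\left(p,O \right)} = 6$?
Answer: $6720$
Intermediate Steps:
$G{\left(u \right)} = 3 + u$ ($G{\left(u \right)} = 3 - \frac{u + u}{u - \left(2 + u\right)} = 3 - \frac{2 u}{-2} = 3 - 2 u \left(- \frac{1}{2}\right) = 3 - - u = 3 + u$)
$J{\left(c \right)} = 2 c$ ($J{\left(c \right)} = c + c = 2 c$)
$x{\left(M,H \right)} = -3 + H - M$ ($x{\left(M,H \right)} = H - \left(3 + M\right) = -3 + H - M$)
$- 448 x{\left(b{\left(0,-5 \right)},J{\left(-3 \right)} \right)} = - 448 \left(-3 + 2 \left(-3\right) - 6\right) = - 448 \left(-3 - 6 - 6\right) = \left(-448\right) \left(-15\right) = 6720$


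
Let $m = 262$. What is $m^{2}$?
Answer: $68644$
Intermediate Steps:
$m^{2} = 262^{2} = 68644$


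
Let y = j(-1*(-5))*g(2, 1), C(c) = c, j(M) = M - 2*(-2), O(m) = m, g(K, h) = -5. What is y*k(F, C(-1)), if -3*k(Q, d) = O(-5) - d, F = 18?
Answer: -60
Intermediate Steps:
j(M) = 4 + M (j(M) = M + 4 = 4 + M)
k(Q, d) = 5/3 + d/3 (k(Q, d) = -(-5 - d)/3 = 5/3 + d/3)
y = -45 (y = (4 - 1*(-5))*(-5) = (4 + 5)*(-5) = 9*(-5) = -45)
y*k(F, C(-1)) = -45*(5/3 + (⅓)*(-1)) = -45*(5/3 - ⅓) = -45*4/3 = -60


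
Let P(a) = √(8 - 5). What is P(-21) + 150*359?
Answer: 53850 + √3 ≈ 53852.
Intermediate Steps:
P(a) = √3
P(-21) + 150*359 = √3 + 150*359 = √3 + 53850 = 53850 + √3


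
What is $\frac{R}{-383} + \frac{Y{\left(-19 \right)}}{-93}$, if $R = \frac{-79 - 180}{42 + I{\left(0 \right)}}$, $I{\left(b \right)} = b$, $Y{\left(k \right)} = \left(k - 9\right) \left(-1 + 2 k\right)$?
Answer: $- \frac{835325}{71238} \approx -11.726$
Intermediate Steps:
$Y{\left(k \right)} = \left(-1 + 2 k\right) \left(-9 + k\right)$ ($Y{\left(k \right)} = \left(-9 + k\right) \left(-1 + 2 k\right) = \left(-1 + 2 k\right) \left(-9 + k\right)$)
$R = - \frac{37}{6}$ ($R = \frac{-79 - 180}{42 + 0} = - \frac{259}{42} = \left(-259\right) \frac{1}{42} = - \frac{37}{6} \approx -6.1667$)
$\frac{R}{-383} + \frac{Y{\left(-19 \right)}}{-93} = - \frac{37}{6 \left(-383\right)} + \frac{9 - -361 + 2 \left(-19\right)^{2}}{-93} = \left(- \frac{37}{6}\right) \left(- \frac{1}{383}\right) + \left(9 + 361 + 2 \cdot 361\right) \left(- \frac{1}{93}\right) = \frac{37}{2298} + \left(9 + 361 + 722\right) \left(- \frac{1}{93}\right) = \frac{37}{2298} + 1092 \left(- \frac{1}{93}\right) = \frac{37}{2298} - \frac{364}{31} = - \frac{835325}{71238}$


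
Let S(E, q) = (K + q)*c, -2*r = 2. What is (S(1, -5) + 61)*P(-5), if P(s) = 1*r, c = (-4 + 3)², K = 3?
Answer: -59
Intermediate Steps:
r = -1 (r = -½*2 = -1)
c = 1 (c = (-1)² = 1)
P(s) = -1 (P(s) = 1*(-1) = -1)
S(E, q) = 3 + q (S(E, q) = (3 + q)*1 = 3 + q)
(S(1, -5) + 61)*P(-5) = ((3 - 5) + 61)*(-1) = (-2 + 61)*(-1) = 59*(-1) = -59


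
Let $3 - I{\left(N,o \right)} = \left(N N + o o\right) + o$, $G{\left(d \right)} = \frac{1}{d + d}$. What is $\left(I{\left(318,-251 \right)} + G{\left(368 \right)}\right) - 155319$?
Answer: $- \frac{234923839}{736} \approx -3.1919 \cdot 10^{5}$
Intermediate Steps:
$G{\left(d \right)} = \frac{1}{2 d}$
$I{\left(N,o \right)} = 3 - o - N^{2} - o^{2}$ ($I{\left(N,o \right)} = 3 - \left(\left(N N + o o\right) + o\right) = 3 - \left(\left(N^{2} + o^{2}\right) + o\right) = 3 - \left(o + N^{2} + o^{2}\right) = 3 - o - N^{2} - o^{2}$)
$\left(I{\left(318,-251 \right)} + G{\left(368 \right)}\right) - 155319 = \left(\left(3 - -251 - 318^{2} - \left(-251\right)^{2}\right) + \frac{1}{2 \cdot 368}\right) - 155319 = \left(\left(3 + 251 - 101124 - 63001\right) + \frac{1}{2} \cdot \frac{1}{368}\right) - 155319 = \left(\left(3 + 251 - 101124 - 63001\right) + \frac{1}{736}\right) - 155319 = \left(-163871 + \frac{1}{736}\right) - 155319 = - \frac{120609055}{736} - 155319 = - \frac{234923839}{736}$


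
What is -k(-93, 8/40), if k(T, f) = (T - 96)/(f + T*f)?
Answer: -945/92 ≈ -10.272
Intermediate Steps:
k(T, f) = (-96 + T)/(f + T*f)
-k(-93, 8/40) = -(-96 - 93)/((8/40)*(1 - 93)) = -(-189)/((8*(1/40))*(-92)) = -(-1)*(-189)/(⅕*92) = -5*(-1)*(-189)/92 = -1*945/92 = -945/92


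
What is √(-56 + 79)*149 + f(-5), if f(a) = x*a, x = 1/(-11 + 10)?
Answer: 5 + 149*√23 ≈ 719.58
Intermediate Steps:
x = -1 (x = 1/(-1) = -1)
f(a) = -a
√(-56 + 79)*149 + f(-5) = √(-56 + 79)*149 - 1*(-5) = √23*149 + 5 = 149*√23 + 5 = 5 + 149*√23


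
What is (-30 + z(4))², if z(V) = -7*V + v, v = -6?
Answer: 4096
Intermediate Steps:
z(V) = -6 - 7*V (z(V) = -7*V - 6 = -6 - 7*V)
(-30 + z(4))² = (-30 + (-6 - 7*4))² = (-30 + (-6 - 28))² = (-30 - 34)² = (-64)² = 4096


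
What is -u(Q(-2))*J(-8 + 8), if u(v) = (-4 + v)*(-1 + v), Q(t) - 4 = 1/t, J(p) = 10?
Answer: 25/2 ≈ 12.500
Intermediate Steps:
Q(t) = 4 + 1/t
u(v) = (-1 + v)*(-4 + v)
-u(Q(-2))*J(-8 + 8) = -(4 + (4 + 1/(-2))**2 - 5*(4 + 1/(-2)))*10 = -(4 + (4 - 1/2)**2 - 5*(4 - 1/2))*10 = -(4 + (7/2)**2 - 5*7/2)*10 = -(4 + 49/4 - 35/2)*10 = -(-5)*10/4 = -1*(-25/2) = 25/2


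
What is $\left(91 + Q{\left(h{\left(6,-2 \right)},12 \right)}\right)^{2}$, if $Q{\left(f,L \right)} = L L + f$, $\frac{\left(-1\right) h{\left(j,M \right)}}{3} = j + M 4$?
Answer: $58081$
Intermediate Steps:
$h{\left(j,M \right)} = - 12 M - 3 j$ ($h{\left(j,M \right)} = - 3 \left(j + M 4\right) = - 3 \left(j + 4 M\right) = - 12 M - 3 j$)
$Q{\left(f,L \right)} = f + L^{2}$ ($Q{\left(f,L \right)} = L^{2} + f = f + L^{2}$)
$\left(91 + Q{\left(h{\left(6,-2 \right)},12 \right)}\right)^{2} = \left(91 + \left(\left(\left(-12\right) \left(-2\right) - 18\right) + 12^{2}\right)\right)^{2} = \left(91 + \left(\left(24 - 18\right) + 144\right)\right)^{2} = \left(91 + \left(6 + 144\right)\right)^{2} = \left(91 + 150\right)^{2} = 241^{2} = 58081$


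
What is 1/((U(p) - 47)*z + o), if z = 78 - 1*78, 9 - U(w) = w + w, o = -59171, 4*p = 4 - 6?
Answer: -1/59171 ≈ -1.6900e-5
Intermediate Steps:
p = -½ (p = (4 - 6)/4 = (¼)*(-2) = -½ ≈ -0.50000)
U(w) = 9 - 2*w (U(w) = 9 - (w + w) = 9 - 2*w)
z = 0 (z = 78 - 78 = 0)
1/((U(p) - 47)*z + o) = 1/(((9 - 2*(-½)) - 47)*0 - 59171) = 1/(((9 + 1) - 47)*0 - 59171) = 1/((10 - 47)*0 - 59171) = 1/(-37*0 - 59171) = 1/(0 - 59171) = 1/(-59171) = -1/59171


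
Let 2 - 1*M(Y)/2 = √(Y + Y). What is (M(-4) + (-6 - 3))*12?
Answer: -60 - 48*I*√2 ≈ -60.0 - 67.882*I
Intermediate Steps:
M(Y) = 4 - 2*√2*√Y (M(Y) = 4 - 2*√(Y + Y) = 4 - 2*√2*√Y)
(M(-4) + (-6 - 3))*12 = ((4 - 2*√2*√(-4)) + (-6 - 3))*12 = ((4 - 2*√2*2*I) - 9)*12 = ((4 - 4*I*√2) - 9)*12 = (-5 - 4*I*√2)*12 = -60 - 48*I*√2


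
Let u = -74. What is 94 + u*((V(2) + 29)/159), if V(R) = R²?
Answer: 4168/53 ≈ 78.641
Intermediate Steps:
94 + u*((V(2) + 29)/159) = 94 - 74*(2² + 29)/159 = 94 - 74*(4 + 29)/159 = 94 - 2442/159 = 94 - 74*11/53 = 94 - 814/53 = 4168/53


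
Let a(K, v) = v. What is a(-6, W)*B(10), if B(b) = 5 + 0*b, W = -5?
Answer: -25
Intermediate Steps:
B(b) = 5 (B(b) = 5 + 0 = 5)
a(-6, W)*B(10) = -5*5 = -25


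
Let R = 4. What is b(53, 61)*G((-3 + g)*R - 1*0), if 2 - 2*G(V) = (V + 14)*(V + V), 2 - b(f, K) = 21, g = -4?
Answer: 7429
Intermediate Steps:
b(f, K) = -19 (b(f, K) = 2 - 1*21 = 2 - 21 = -19)
G(V) = 1 - V*(14 + V) (G(V) = 1 - (V + 14)*(V + V)/2 = 1 - (14 + V)*2*V/2 = 1 - V*(14 + V))
b(53, 61)*G((-3 + g)*R - 1*0) = -19*(1 - ((-3 - 4)*4 - 1*0)**2 - 14*((-3 - 4)*4 - 1*0)) = -19*(1 - (-7*4 + 0)**2 - 14*(-7*4 + 0)) = -19*(1 - (-28 + 0)**2 - 14*(-28 + 0)) = -19*(1 - 1*(-28)**2 - 14*(-28)) = -19*(1 - 1*784 + 392) = -19*(1 - 784 + 392) = -19*(-391) = 7429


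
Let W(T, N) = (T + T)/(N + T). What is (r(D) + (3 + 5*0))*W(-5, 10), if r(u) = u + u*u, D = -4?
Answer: -30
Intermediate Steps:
W(T, N) = 2*T/(N + T) (W(T, N) = (2*T)/(N + T) = 2*T/(N + T))
r(u) = u + u**2
(r(D) + (3 + 5*0))*W(-5, 10) = (-4*(1 - 4) + (3 + 5*0))*(2*(-5)/(10 - 5)) = (-4*(-3) + (3 + 0))*(2*(-5)/5) = (12 + 3)*(2*(-5)*(1/5)) = 15*(-2) = -30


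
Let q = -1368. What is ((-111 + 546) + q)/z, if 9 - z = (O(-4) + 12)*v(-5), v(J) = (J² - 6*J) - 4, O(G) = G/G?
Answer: 311/218 ≈ 1.4266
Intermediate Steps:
O(G) = 1
v(J) = -4 + J² - 6*J
z = -654 (z = 9 - (1 + 12)*(-4 + (-5)² - 6*(-5)) = 9 - 13*(-4 + 25 + 30) = 9 - 13*51 = 9 - 1*663 = 9 - 663 = -654)
((-111 + 546) + q)/z = ((-111 + 546) - 1368)/(-654) = (435 - 1368)*(-1/654) = -933*(-1/654) = 311/218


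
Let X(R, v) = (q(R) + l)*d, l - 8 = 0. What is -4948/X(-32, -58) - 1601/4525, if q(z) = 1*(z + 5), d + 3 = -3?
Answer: -11286107/257925 ≈ -43.757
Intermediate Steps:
d = -6 (d = -3 - 3 = -6)
q(z) = 5 + z (q(z) = 1*(5 + z) = 5 + z)
l = 8 (l = 8 + 0 = 8)
X(R, v) = -78 - 6*R (X(R, v) = ((5 + R) + 8)*(-6) = (13 + R)*(-6) = -78 - 6*R)
-4948/X(-32, -58) - 1601/4525 = -4948/(-78 - 6*(-32)) - 1601/4525 = -4948/(-78 + 192) - 1601*1/4525 = -4948/114 - 1601/4525 = -4948*1/114 - 1601/4525 = -2474/57 - 1601/4525 = -11286107/257925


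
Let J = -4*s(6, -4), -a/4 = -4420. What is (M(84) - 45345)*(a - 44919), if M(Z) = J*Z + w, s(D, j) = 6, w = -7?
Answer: 1290256952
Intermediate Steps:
a = 17680 (a = -4*(-4420) = 17680)
J = -24 (J = -4*6 = -24)
M(Z) = -7 - 24*Z (M(Z) = -24*Z - 7 = -7 - 24*Z)
(M(84) - 45345)*(a - 44919) = ((-7 - 24*84) - 45345)*(17680 - 44919) = ((-7 - 2016) - 45345)*(-27239) = (-2023 - 45345)*(-27239) = -47368*(-27239) = 1290256952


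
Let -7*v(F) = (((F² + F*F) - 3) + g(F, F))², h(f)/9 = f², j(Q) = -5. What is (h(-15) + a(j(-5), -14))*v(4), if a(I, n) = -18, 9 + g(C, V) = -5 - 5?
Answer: -200700/7 ≈ -28671.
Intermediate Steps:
g(C, V) = -19 (g(C, V) = -9 + (-5 - 5) = -9 - 10 = -19)
h(f) = 9*f²
v(F) = -(-22 + 2*F²)²/7 (v(F) = -(((F² + F*F) - 3) - 19)²/7 = -(((F² + F²) - 3) - 19)²/7 = -((2*F² - 3) - 19)²/7 = -((-3 + 2*F²) - 19)²/7 = -(-22 + 2*F²)²/7)
(h(-15) + a(j(-5), -14))*v(4) = (9*(-15)² - 18)*(-4*(-11 + 4²)²/7) = (9*225 - 18)*(-4*(-11 + 16)²/7) = (2025 - 18)*(-4/7*5²) = 2007*(-4/7*25) = 2007*(-100/7) = -200700/7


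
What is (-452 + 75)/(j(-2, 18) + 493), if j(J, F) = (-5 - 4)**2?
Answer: -377/574 ≈ -0.65679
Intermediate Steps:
j(J, F) = 81 (j(J, F) = (-9)**2 = 81)
(-452 + 75)/(j(-2, 18) + 493) = (-452 + 75)/(81 + 493) = -377/574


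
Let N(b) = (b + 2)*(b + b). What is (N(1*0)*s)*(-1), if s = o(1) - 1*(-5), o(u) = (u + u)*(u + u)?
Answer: 0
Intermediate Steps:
o(u) = 4*u**2 (o(u) = (2*u)*(2*u) = 4*u**2)
N(b) = 2*b*(2 + b) (N(b) = (2 + b)*(2*b) = 2*b*(2 + b))
s = 9 (s = 4*1**2 - 1*(-5) = 4*1 + 5 = 4 + 5 = 9)
(N(1*0)*s)*(-1) = ((2*(1*0)*(2 + 1*0))*9)*(-1) = ((2*0*(2 + 0))*9)*(-1) = ((2*0*2)*9)*(-1) = (0*9)*(-1) = 0*(-1) = 0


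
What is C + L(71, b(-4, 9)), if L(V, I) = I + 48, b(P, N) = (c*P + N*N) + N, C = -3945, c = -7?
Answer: -3779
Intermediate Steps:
b(P, N) = N + N² - 7*P (b(P, N) = (-7*P + N*N) + N = (-7*P + N²) + N = (N² - 7*P) + N = N + N² - 7*P)
L(V, I) = 48 + I
C + L(71, b(-4, 9)) = -3945 + (48 + (9 + 9² - 7*(-4))) = -3945 + (48 + (9 + 81 + 28)) = -3945 + (48 + 118) = -3945 + 166 = -3779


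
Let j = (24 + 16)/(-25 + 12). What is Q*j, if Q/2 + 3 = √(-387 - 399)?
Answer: 240/13 - 80*I*√786/13 ≈ 18.462 - 172.53*I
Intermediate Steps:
Q = -6 + 2*I*√786 (Q = -6 + 2*√(-387 - 399) = -6 + 2*√(-786) = -6 + 2*(I*√786) = -6 + 2*I*√786 ≈ -6.0 + 56.071*I)
j = -40/13 (j = 40/(-13) = 40*(-1/13) = -40/13 ≈ -3.0769)
Q*j = (-6 + 2*I*√786)*(-40/13) = 240/13 - 80*I*√786/13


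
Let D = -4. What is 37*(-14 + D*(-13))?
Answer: 1406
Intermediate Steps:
37*(-14 + D*(-13)) = 37*(-14 - 4*(-13)) = 37*(-14 + 52) = 37*38 = 1406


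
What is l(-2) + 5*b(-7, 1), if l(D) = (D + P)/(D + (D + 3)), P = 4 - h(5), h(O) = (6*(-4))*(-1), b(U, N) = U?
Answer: -13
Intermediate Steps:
h(O) = 24 (h(O) = -24*(-1) = 24)
P = -20 (P = 4 - 1*24 = 4 - 24 = -20)
l(D) = (-20 + D)/(3 + 2*D) (l(D) = (D - 20)/(D + (D + 3)) = (-20 + D)/(D + (3 + D)) = (-20 + D)/(3 + 2*D))
l(-2) + 5*b(-7, 1) = (-20 - 2)/(3 + 2*(-2)) + 5*(-7) = -22/(3 - 4) - 35 = -22/(-1) - 35 = -1*(-22) - 35 = 22 - 35 = -13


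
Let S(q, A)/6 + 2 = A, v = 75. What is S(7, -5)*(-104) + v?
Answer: 4443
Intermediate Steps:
S(q, A) = -12 + 6*A
S(7, -5)*(-104) + v = (-12 + 6*(-5))*(-104) + 75 = (-12 - 30)*(-104) + 75 = -42*(-104) + 75 = 4368 + 75 = 4443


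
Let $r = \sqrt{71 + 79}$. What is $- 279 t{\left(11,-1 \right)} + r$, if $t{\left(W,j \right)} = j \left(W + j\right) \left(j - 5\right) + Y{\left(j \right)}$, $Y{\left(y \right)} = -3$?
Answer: $-15903 + 5 \sqrt{6} \approx -15891.0$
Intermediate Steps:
$r = 5 \sqrt{6}$ ($r = \sqrt{150} = 5 \sqrt{6} \approx 12.247$)
$t{\left(W,j \right)} = -3 + j \left(-5 + j\right) \left(W + j\right)$ ($t{\left(W,j \right)} = j \left(W + j\right) \left(j - 5\right) - 3 = j \left(W + j\right) \left(-5 + j\right) - 3 = j \left(-5 + j\right) \left(W + j\right) - 3 = -3 + j \left(-5 + j\right) \left(W + j\right)$)
$- 279 t{\left(11,-1 \right)} + r = - 279 \left(-3 + \left(-1\right)^{3} - 5 \left(-1\right)^{2} + 11 \left(-1\right)^{2} - 55 \left(-1\right)\right) + 5 \sqrt{6} = - 279 \left(-3 - 1 - 5 + 11 \cdot 1 + 55\right) + 5 \sqrt{6} = - 279 \left(-3 - 1 - 5 + 11 + 55\right) + 5 \sqrt{6} = \left(-279\right) 57 + 5 \sqrt{6} = -15903 + 5 \sqrt{6}$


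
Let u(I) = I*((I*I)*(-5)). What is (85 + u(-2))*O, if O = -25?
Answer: -3125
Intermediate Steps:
u(I) = -5*I**3 (u(I) = I*(I**2*(-5)) = I*(-5*I**2) = -5*I**3)
(85 + u(-2))*O = (85 - 5*(-2)**3)*(-25) = (85 - 5*(-8))*(-25) = (85 + 40)*(-25) = 125*(-25) = -3125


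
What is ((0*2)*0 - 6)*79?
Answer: -474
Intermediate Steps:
((0*2)*0 - 6)*79 = (0*0 - 6)*79 = (0 - 6)*79 = -6*79 = -474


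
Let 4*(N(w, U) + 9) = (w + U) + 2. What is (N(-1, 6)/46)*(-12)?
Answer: 87/46 ≈ 1.8913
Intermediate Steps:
N(w, U) = -17/2 + U/4 + w/4 (N(w, U) = -9 + ((w + U) + 2)/4 = -9 + ((U + w) + 2)/4 = -9 + (2 + U + w)/4 = -9 + (½ + U/4 + w/4) = -17/2 + U/4 + w/4)
(N(-1, 6)/46)*(-12) = ((-17/2 + (¼)*6 + (¼)*(-1))/46)*(-12) = ((-17/2 + 3/2 - ¼)/46)*(-12) = ((1/46)*(-29/4))*(-12) = -29/184*(-12) = 87/46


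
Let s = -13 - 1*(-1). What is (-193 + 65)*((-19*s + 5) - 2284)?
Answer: 262528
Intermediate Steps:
s = -12 (s = -13 + 1 = -12)
(-193 + 65)*((-19*s + 5) - 2284) = (-193 + 65)*((-19*(-12) + 5) - 2284) = -128*((228 + 5) - 2284) = -128*(233 - 2284) = -128*(-2051) = 262528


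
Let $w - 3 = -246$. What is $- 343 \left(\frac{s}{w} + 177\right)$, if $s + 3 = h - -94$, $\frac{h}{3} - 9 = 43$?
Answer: $- \frac{14668052}{243} \approx -60362.0$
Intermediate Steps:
$h = 156$ ($h = 27 + 3 \cdot 43 = 27 + 129 = 156$)
$w = -243$ ($w = 3 - 246 = -243$)
$s = 247$ ($s = -3 + \left(156 - -94\right) = -3 + \left(156 + 94\right) = -3 + 250 = 247$)
$- 343 \left(\frac{s}{w} + 177\right) = - 343 \left(\frac{247}{-243} + 177\right) = - 343 \left(247 \left(- \frac{1}{243}\right) + 177\right) = - 343 \left(- \frac{247}{243} + 177\right) = \left(-343\right) \frac{42764}{243} = - \frac{14668052}{243}$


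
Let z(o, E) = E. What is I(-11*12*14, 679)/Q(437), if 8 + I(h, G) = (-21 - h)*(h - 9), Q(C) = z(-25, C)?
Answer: -3392747/437 ≈ -7763.7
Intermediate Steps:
Q(C) = C
I(h, G) = -8 + (-21 - h)*(-9 + h) (I(h, G) = -8 + (-21 - h)*(h - 9) = -8 + (-21 - h)*(-9 + h))
I(-11*12*14, 679)/Q(437) = (181 - (-11*12*14)² - 12*(-11*12)*14)/437 = (181 - (-132*14)² - (-1584)*14)*(1/437) = (181 - 1*(-1848)² - 12*(-1848))*(1/437) = (181 - 1*3415104 + 22176)*(1/437) = (181 - 3415104 + 22176)*(1/437) = -3392747*1/437 = -3392747/437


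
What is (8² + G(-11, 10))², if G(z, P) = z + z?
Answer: 1764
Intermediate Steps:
G(z, P) = 2*z
(8² + G(-11, 10))² = (8² + 2*(-11))² = (64 - 22)² = 42² = 1764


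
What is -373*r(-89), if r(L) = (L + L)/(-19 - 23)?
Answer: -33197/21 ≈ -1580.8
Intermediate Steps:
r(L) = -L/21 (r(L) = (2*L)/(-42) = (2*L)*(-1/42) = -L/21)
-373*r(-89) = -(-373)*(-89)/21 = -373*89/21 = -33197/21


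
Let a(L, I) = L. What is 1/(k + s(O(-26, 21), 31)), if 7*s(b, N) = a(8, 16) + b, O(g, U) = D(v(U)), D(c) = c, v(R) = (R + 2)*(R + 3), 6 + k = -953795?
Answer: -1/953721 ≈ -1.0485e-6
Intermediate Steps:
k = -953801 (k = -6 - 953795 = -953801)
v(R) = (2 + R)*(3 + R)
O(g, U) = 6 + U² + 5*U
s(b, N) = 8/7 + b/7 (s(b, N) = (8 + b)/7 = 8/7 + b/7)
1/(k + s(O(-26, 21), 31)) = 1/(-953801 + (8/7 + (6 + 21² + 5*21)/7)) = 1/(-953801 + (8/7 + (6 + 441 + 105)/7)) = 1/(-953801 + (8/7 + (⅐)*552)) = 1/(-953801 + (8/7 + 552/7)) = 1/(-953801 + 80) = 1/(-953721) = -1/953721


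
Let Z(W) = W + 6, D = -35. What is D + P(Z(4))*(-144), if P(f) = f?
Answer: -1475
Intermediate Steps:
Z(W) = 6 + W
D + P(Z(4))*(-144) = -35 + (6 + 4)*(-144) = -35 + 10*(-144) = -35 - 1440 = -1475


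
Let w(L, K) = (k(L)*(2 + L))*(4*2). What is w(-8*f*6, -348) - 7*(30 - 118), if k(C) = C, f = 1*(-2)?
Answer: 75880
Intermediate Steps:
f = -2
w(L, K) = 8*L*(2 + L) (w(L, K) = (L*(2 + L))*(4*2) = (L*(2 + L))*8 = 8*L*(2 + L))
w(-8*f*6, -348) - 7*(30 - 118) = 8*(-8*(-2)*6)*(2 - 8*(-2)*6) - 7*(30 - 118) = 8*(16*6)*(2 + 16*6) - 7*(-88) = 8*96*(2 + 96) + 616 = 8*96*98 + 616 = 75264 + 616 = 75880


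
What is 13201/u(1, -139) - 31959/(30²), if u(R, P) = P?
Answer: -1813689/13900 ≈ -130.48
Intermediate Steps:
13201/u(1, -139) - 31959/(30²) = 13201/(-139) - 31959/(30²) = 13201*(-1/139) - 31959/900 = -13201/139 - 31959*1/900 = -13201/139 - 3551/100 = -1813689/13900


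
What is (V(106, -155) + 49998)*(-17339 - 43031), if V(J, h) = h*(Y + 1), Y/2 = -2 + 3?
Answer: -2990307210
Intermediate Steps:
Y = 2 (Y = 2*(-2 + 3) = 2*1 = 2)
V(J, h) = 3*h (V(J, h) = h*(2 + 1) = h*3 = 3*h)
(V(106, -155) + 49998)*(-17339 - 43031) = (3*(-155) + 49998)*(-17339 - 43031) = (-465 + 49998)*(-60370) = 49533*(-60370) = -2990307210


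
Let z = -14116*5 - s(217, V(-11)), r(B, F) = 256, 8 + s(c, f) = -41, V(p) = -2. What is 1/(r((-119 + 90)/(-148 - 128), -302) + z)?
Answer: -1/70275 ≈ -1.4230e-5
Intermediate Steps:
s(c, f) = -49 (s(c, f) = -8 - 41 = -49)
z = -70531 (z = -14116*5 - 1*(-49) = -70580 + 49 = -70531)
1/(r((-119 + 90)/(-148 - 128), -302) + z) = 1/(256 - 70531) = 1/(-70275) = -1/70275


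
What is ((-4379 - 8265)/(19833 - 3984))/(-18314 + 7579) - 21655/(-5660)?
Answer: 736886386973/192597364980 ≈ 3.8260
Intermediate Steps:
((-4379 - 8265)/(19833 - 3984))/(-18314 + 7579) - 21655/(-5660) = -12644/15849/(-10735) - 21655*(-1/5660) = -12644*1/15849*(-1/10735) + 4331/1132 = -12644/15849*(-1/10735) + 4331/1132 = 12644/170139015 + 4331/1132 = 736886386973/192597364980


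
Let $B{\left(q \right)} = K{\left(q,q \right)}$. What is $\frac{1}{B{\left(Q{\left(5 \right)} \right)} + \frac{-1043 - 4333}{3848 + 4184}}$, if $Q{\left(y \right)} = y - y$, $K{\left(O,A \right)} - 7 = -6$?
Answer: $\frac{251}{83} \approx 3.0241$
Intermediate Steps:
$K{\left(O,A \right)} = 1$ ($K{\left(O,A \right)} = 7 - 6 = 1$)
$Q{\left(y \right)} = 0$
$B{\left(q \right)} = 1$
$\frac{1}{B{\left(Q{\left(5 \right)} \right)} + \frac{-1043 - 4333}{3848 + 4184}} = \frac{1}{1 + \frac{-1043 - 4333}{3848 + 4184}} = \frac{1}{1 - \frac{5376}{8032}} = \frac{1}{1 - \frac{168}{251}} = \frac{1}{\frac{83}{251}} = \frac{251}{83}$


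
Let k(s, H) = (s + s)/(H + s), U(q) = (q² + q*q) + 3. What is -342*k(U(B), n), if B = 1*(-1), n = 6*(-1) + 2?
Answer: -3420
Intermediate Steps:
n = -4 (n = -6 + 2 = -4)
B = -1
U(q) = 3 + 2*q² (U(q) = (q² + q²) + 3 = 2*q² + 3 = 3 + 2*q²)
k(s, H) = 2*s/(H + s) (k(s, H) = (2*s)/(H + s) = 2*s/(H + s))
-342*k(U(B), n) = -684*(3 + 2*(-1)²)/(-4 + (3 + 2*(-1)²)) = -684*(3 + 2*1)/(-4 + (3 + 2*1)) = -684*(3 + 2)/(-4 + (3 + 2)) = -684*5/(-4 + 5) = -684*5/1 = -684*5 = -342*10 = -3420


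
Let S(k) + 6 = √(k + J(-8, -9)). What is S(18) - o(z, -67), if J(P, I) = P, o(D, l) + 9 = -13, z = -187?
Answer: 16 + √10 ≈ 19.162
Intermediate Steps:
o(D, l) = -22 (o(D, l) = -9 - 13 = -22)
S(k) = -6 + √(-8 + k) (S(k) = -6 + √(k - 8) = -6 + √(-8 + k))
S(18) - o(z, -67) = (-6 + √(-8 + 18)) - 1*(-22) = (-6 + √10) + 22 = 16 + √10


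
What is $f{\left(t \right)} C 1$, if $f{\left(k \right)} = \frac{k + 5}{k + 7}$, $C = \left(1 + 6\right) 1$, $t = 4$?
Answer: $\frac{63}{11} \approx 5.7273$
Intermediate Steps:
$C = 7$ ($C = 7 \cdot 1 = 7$)
$f{\left(k \right)} = \frac{5 + k}{7 + k}$
$f{\left(t \right)} C 1 = \frac{5 + 4}{7 + 4} \cdot 7 \cdot 1 = \frac{1}{11} \cdot 9 \cdot 7 \cdot 1 = \frac{9}{11} \cdot 7 \cdot 1 = \frac{63}{11} \cdot 1 = \frac{63}{11}$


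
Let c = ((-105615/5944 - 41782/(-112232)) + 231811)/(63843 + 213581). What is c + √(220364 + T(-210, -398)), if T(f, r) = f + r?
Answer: 19328892200127/23133936823424 + 2*√54939 ≈ 469.62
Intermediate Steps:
c = 19328892200127/23133936823424 (c = ((-105615*1/5944 - 41782*(-1/112232)) + 231811)/277424 = ((-105615/5944 + 20891/56116) + 231811)*(1/277424) = (-1450628809/83388376 + 231811)*(1/277424) = (19328892200127/83388376)*(1/277424) = 19328892200127/23133936823424 ≈ 0.83552)
c + √(220364 + T(-210, -398)) = 19328892200127/23133936823424 + √(220364 + (-210 - 398)) = 19328892200127/23133936823424 + √(220364 - 608) = 19328892200127/23133936823424 + √219756 = 19328892200127/23133936823424 + 2*√54939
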